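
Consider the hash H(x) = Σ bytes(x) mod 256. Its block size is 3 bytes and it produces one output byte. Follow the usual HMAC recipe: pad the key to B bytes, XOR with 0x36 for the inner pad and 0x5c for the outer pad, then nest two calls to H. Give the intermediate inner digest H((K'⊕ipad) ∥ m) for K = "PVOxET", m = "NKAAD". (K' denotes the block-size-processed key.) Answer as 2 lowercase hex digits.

fb

Key "PVOxET" = 50 56 4f 78 45 54 is 6 bytes > B = 3, so hash it first: H(key) = 06, then zero-pad to 3 bytes: K' = 06 00 00.
K' ⊕ ipad = 30 36 36.
Inner input = 30 36 36 ∥ 4e 4b 41 41 44.
Inner hash: sum = 48+54+54+78+75+65+65+68 = 507; mod 256 = 251 → fb.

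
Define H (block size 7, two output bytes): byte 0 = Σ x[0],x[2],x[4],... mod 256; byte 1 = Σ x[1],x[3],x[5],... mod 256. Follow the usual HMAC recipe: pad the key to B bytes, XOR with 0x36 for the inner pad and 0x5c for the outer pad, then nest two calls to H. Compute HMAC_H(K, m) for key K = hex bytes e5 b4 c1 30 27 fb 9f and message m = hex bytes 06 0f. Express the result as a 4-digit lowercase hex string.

ef8e

Key hex bytes e5 b4 c1 30 27 fb 9f is exactly B = 7 bytes: K' = e5 b4 c1 30 27 fb 9f.
K' ⊕ ipad = d3 82 f7 06 11 cd a9.  K' ⊕ opad = b9 e8 9d 6c 7b a7 c3.
Inner input = (K'⊕ipad) ∥ m = d3 82 f7 06 11 cd a9 ∥ 06 0f.
Inner hash: even-index sum = 659 mod 256 = 147; odd-index sum = 347 mod 256 = 91 → 93 5b.
Outer input = (K'⊕opad) ∥ inner = b9 e8 9d 6c 7b a7 c3 ∥ 93 5b.
Outer hash (tag): even-index sum = 751 mod 256 = 239; odd-index sum = 654 mod 256 = 142 → ef 8e.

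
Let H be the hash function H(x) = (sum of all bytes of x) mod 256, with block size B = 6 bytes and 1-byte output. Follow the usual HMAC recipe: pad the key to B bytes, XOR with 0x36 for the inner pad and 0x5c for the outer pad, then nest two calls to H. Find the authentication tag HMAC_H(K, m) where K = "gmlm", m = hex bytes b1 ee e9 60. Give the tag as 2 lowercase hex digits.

3a

Key "gmlm" = 67 6d 6c 6d is 4 bytes ≤ B = 6; zero-pad to 6 bytes: K' = 67 6d 6c 6d 00 00.
K' ⊕ ipad = 51 5b 5a 5b 36 36.  K' ⊕ opad = 3b 31 30 31 5c 5c.
Inner input = (K'⊕ipad) ∥ m = 51 5b 5a 5b 36 36 ∥ b1 ee e9 60.
Inner hash: sum = 81+91+90+91+54+54+177+238+233+96 = 1205; mod 256 = 181 → b5.
Outer input = (K'⊕opad) ∥ inner = 3b 31 30 31 5c 5c ∥ b5.
Outer hash (tag): sum = 59+49+48+49+92+92+181 = 570; mod 256 = 58 → 3a.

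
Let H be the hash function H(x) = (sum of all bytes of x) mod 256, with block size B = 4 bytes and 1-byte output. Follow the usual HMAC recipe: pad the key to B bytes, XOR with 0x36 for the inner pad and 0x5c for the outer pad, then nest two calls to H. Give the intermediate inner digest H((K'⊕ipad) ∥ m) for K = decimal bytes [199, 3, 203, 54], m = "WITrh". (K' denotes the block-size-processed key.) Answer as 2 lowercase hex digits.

Key decimal bytes [199, 3, 203, 54] = c7 03 cb 36 is exactly B = 4 bytes: K' = c7 03 cb 36.
K' ⊕ ipad = f1 35 fd 00.
Inner input = f1 35 fd 00 ∥ 57 49 54 72 68.
Inner hash: sum = 241+53+253+0+87+73+84+114+104 = 1009; mod 256 = 241 → f1.

f1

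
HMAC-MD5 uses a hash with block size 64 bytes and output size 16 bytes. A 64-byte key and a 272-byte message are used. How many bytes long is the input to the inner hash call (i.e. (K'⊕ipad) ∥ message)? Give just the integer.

Key is 64 ≤ 64 bytes, zero-padded: |K'| = 64.
Inner input = (K'⊕ipad) ∥ m → 64 + 272 = 336 bytes.

336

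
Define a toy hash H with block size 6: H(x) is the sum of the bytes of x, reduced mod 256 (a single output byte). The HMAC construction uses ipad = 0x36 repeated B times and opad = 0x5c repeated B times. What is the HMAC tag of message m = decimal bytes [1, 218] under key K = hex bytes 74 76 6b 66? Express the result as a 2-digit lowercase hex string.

f1

Key hex bytes 74 76 6b 66 is 4 bytes ≤ B = 6; zero-pad to 6 bytes: K' = 74 76 6b 66 00 00.
K' ⊕ ipad = 42 40 5d 50 36 36.  K' ⊕ opad = 28 2a 37 3a 5c 5c.
Inner input = (K'⊕ipad) ∥ m = 42 40 5d 50 36 36 ∥ 01 da.
Inner hash: sum = 66+64+93+80+54+54+1+218 = 630; mod 256 = 118 → 76.
Outer input = (K'⊕opad) ∥ inner = 28 2a 37 3a 5c 5c ∥ 76.
Outer hash (tag): sum = 40+42+55+58+92+92+118 = 497; mod 256 = 241 → f1.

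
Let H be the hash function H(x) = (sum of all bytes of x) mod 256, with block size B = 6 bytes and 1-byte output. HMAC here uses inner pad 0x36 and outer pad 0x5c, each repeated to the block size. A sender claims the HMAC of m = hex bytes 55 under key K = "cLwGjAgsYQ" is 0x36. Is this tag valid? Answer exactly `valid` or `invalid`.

invalid

Key "cLwGjAgsYQ" = 63 4c 77 47 6a 41 67 73 59 51 is 10 bytes > B = 6, so hash it first: H(key) = 9c, then zero-pad to 6 bytes: K' = 9c 00 00 00 00 00.
K' ⊕ ipad = aa 36 36 36 36 36; K' ⊕ opad = c0 5c 5c 5c 5c 5c.
Inner hash: sum = 170+54+54+54+54+54+85 = 525; mod 256 = 13 → 0d.
Outer hash (recomputed tag): sum = 192+92+92+92+92+92+13 = 665; mod 256 = 153 → 99.
Recomputed tag = 99; claimed = 36 → mismatch.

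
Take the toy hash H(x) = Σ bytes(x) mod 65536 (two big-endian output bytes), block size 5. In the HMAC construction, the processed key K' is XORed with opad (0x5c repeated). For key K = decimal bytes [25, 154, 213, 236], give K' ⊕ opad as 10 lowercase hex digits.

Key decimal bytes [25, 154, 213, 236] = 19 9a d5 ec is 4 bytes ≤ B = 5; zero-pad to 5 bytes: K' = 19 9a d5 ec 00.
XOR each byte with 0x5c: 19⊕5c=45, 9a⊕5c=c6, d5⊕5c=89, ec⊕5c=b0, 00⊕5c=5c.

45c689b05c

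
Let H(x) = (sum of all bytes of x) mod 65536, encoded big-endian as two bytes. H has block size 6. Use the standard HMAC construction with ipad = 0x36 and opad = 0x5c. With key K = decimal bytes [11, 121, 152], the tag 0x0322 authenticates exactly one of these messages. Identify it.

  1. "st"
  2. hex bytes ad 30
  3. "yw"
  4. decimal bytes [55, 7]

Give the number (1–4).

3

Key decimal bytes [11, 121, 152] = 0b 79 98 is 3 bytes ≤ B = 6; zero-pad to 6 bytes: K' = 0b 79 98 00 00 00.
K' ⊕ ipad = 3d 4f ae 36 36 36; K' ⊕ opad = 57 25 c4 5c 5c 5c.
m1: inner = H(3d 4f ae 36 36 36 73 74) = 02 c3; tag = H(57 25 c4 5c 5c 5c 02 c3) = 0319
m2: inner = H(3d 4f ae 36 36 36 ad 30) = 02 b9; tag = H(57 25 c4 5c 5c 5c 02 b9) = 030f
m3: inner = H(3d 4f ae 36 36 36 79 77) = 02 cc; tag = H(57 25 c4 5c 5c 5c 02 cc) = 0322 ← matches
m4: inner = H(3d 4f ae 36 36 36 37 07) = 02 1a; tag = H(57 25 c4 5c 5c 5c 02 1a) = 0270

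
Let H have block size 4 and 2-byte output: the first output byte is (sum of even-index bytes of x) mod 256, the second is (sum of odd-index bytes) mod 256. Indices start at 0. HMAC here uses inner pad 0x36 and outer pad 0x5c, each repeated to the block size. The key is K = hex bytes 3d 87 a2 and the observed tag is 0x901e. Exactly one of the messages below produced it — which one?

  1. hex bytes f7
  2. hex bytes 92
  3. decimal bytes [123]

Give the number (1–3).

Key hex bytes 3d 87 a2 is 3 bytes ≤ B = 4; zero-pad to 4 bytes: K' = 3d 87 a2 00.
K' ⊕ ipad = 0b b1 94 36; K' ⊕ opad = 61 db fe 5c.
m1: inner = H(0b b1 94 36 f7) = 96 e7; tag = H(61 db fe 5c 96 e7) = f51e
m2: inner = H(0b b1 94 36 92) = 31 e7; tag = H(61 db fe 5c 31 e7) = 901e ← matches
m3: inner = H(0b b1 94 36 7b) = 1a e7; tag = H(61 db fe 5c 1a e7) = 791e

2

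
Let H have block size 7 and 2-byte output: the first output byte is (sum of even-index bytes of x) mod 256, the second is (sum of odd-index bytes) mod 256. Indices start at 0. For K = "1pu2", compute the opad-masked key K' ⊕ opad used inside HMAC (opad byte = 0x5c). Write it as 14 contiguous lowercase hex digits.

Key "1pu2" = 31 70 75 32 is 4 bytes ≤ B = 7; zero-pad to 7 bytes: K' = 31 70 75 32 00 00 00.
XOR each byte with 0x5c: 31⊕5c=6d, 70⊕5c=2c, 75⊕5c=29, 32⊕5c=6e, 00⊕5c=5c, 00⊕5c=5c, 00⊕5c=5c.

6d2c296e5c5c5c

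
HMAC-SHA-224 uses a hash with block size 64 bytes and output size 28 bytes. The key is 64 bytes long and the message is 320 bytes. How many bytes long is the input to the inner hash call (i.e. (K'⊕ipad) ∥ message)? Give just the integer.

Key is 64 ≤ 64 bytes, zero-padded: |K'| = 64.
Inner input = (K'⊕ipad) ∥ m → 64 + 320 = 384 bytes.

384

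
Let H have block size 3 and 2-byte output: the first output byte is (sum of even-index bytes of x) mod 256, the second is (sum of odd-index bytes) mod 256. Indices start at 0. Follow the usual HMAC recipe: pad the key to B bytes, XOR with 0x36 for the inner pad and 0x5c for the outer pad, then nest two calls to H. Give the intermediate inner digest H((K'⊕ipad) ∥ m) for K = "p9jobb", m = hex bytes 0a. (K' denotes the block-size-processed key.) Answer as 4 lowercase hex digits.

Key "p9jobb" = 70 39 6a 6f 62 62 is 6 bytes > B = 3, so hash it first: H(key) = 3c 0a, then zero-pad to 3 bytes: K' = 3c 0a 00.
K' ⊕ ipad = 0a 3c 36.
Inner input = 0a 3c 36 ∥ 0a.
Inner hash: even-index sum = 64 mod 256 = 64; odd-index sum = 70 mod 256 = 70 → 40 46.

4046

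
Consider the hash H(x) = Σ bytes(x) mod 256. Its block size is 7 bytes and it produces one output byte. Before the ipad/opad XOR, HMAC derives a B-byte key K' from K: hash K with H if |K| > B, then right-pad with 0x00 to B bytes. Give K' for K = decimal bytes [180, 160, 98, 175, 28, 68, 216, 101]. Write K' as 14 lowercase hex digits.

|K| = 8 > B = 7, so first hash the key.
H(K): sum = 180+160+98+175+28+68+216+101 = 1026; mod 256 = 2 → 02.
Zero-pad H(K) = 02 to 7 bytes: K' = 02 00 00 00 00 00 00.

02000000000000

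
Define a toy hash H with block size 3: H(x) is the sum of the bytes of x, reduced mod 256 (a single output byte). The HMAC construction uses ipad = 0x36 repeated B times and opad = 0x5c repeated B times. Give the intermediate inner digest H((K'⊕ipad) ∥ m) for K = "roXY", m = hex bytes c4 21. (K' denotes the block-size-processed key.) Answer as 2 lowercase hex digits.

f5

Key "roXY" = 72 6f 58 59 is 4 bytes > B = 3, so hash it first: H(key) = 92, then zero-pad to 3 bytes: K' = 92 00 00.
K' ⊕ ipad = a4 36 36.
Inner input = a4 36 36 ∥ c4 21.
Inner hash: sum = 164+54+54+196+33 = 501; mod 256 = 245 → f5.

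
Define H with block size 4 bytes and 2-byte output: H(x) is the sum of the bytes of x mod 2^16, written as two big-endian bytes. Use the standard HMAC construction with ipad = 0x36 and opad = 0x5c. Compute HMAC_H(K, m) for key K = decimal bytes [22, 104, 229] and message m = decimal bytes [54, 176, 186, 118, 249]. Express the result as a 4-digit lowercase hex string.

022d

Key decimal bytes [22, 104, 229] = 16 68 e5 is 3 bytes ≤ B = 4; zero-pad to 4 bytes: K' = 16 68 e5 00.
K' ⊕ ipad = 20 5e d3 36.  K' ⊕ opad = 4a 34 b9 5c.
Inner input = (K'⊕ipad) ∥ m = 20 5e d3 36 ∥ 36 b0 ba 76 f9.
Inner hash: sum = 32+94+211+54+54+176+186+118+249 = 1174 → 04 96.
Outer input = (K'⊕opad) ∥ inner = 4a 34 b9 5c ∥ 04 96.
Outer hash (tag): sum = 74+52+185+92+4+150 = 557 → 02 2d.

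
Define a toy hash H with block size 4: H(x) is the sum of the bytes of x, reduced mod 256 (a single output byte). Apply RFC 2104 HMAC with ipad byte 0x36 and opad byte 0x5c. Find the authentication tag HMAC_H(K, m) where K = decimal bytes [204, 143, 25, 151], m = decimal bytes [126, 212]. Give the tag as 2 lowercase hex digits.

Key decimal bytes [204, 143, 25, 151] = cc 8f 19 97 is exactly B = 4 bytes: K' = cc 8f 19 97.
K' ⊕ ipad = fa b9 2f a1.  K' ⊕ opad = 90 d3 45 cb.
Inner input = (K'⊕ipad) ∥ m = fa b9 2f a1 ∥ 7e d4.
Inner hash: sum = 250+185+47+161+126+212 = 981; mod 256 = 213 → d5.
Outer input = (K'⊕opad) ∥ inner = 90 d3 45 cb ∥ d5.
Outer hash (tag): sum = 144+211+69+203+213 = 840; mod 256 = 72 → 48.

48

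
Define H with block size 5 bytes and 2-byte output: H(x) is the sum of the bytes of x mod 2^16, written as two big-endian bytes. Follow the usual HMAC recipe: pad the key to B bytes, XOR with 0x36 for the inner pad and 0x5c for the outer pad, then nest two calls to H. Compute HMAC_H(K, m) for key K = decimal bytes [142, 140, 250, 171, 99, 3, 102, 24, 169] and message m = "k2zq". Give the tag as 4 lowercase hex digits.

Key decimal bytes [142, 140, 250, 171, 99, 3, 102, 24, 169] = 8e 8c fa ab 63 03 66 18 a9 is 9 bytes > B = 5, so hash it first: H(key) = 04 4c, then zero-pad to 5 bytes: K' = 04 4c 00 00 00.
K' ⊕ ipad = 32 7a 36 36 36.  K' ⊕ opad = 58 10 5c 5c 5c.
Inner input = (K'⊕ipad) ∥ m = 32 7a 36 36 36 ∥ 6b 32 7a 71.
Inner hash: sum = 50+122+54+54+54+107+50+122+113 = 726 → 02 d6.
Outer input = (K'⊕opad) ∥ inner = 58 10 5c 5c 5c ∥ 02 d6.
Outer hash (tag): sum = 88+16+92+92+92+2+214 = 596 → 02 54.

0254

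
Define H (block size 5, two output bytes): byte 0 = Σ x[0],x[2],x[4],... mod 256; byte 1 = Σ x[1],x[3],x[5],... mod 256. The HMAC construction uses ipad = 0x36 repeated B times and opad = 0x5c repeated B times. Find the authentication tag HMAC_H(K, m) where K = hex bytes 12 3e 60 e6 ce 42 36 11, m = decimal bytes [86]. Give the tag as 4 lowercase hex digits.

af33

Key hex bytes 12 3e 60 e6 ce 42 36 11 is 8 bytes > B = 5, so hash it first: H(key) = 76 77, then zero-pad to 5 bytes: K' = 76 77 00 00 00.
K' ⊕ ipad = 40 41 36 36 36.  K' ⊕ opad = 2a 2b 5c 5c 5c.
Inner input = (K'⊕ipad) ∥ m = 40 41 36 36 36 ∥ 56.
Inner hash: even-index sum = 172 mod 256 = 172; odd-index sum = 205 mod 256 = 205 → ac cd.
Outer input = (K'⊕opad) ∥ inner = 2a 2b 5c 5c 5c ∥ ac cd.
Outer hash (tag): even-index sum = 431 mod 256 = 175; odd-index sum = 307 mod 256 = 51 → af 33.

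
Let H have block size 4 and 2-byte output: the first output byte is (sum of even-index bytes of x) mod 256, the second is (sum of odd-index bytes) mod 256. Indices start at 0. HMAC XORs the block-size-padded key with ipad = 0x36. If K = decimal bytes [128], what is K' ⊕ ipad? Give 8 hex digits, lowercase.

b6363636

Key decimal bytes [128] = 80 is 1 byte ≤ B = 4; zero-pad to 4 bytes: K' = 80 00 00 00.
XOR each byte with 0x36: 80⊕36=b6, 00⊕36=36, 00⊕36=36, 00⊕36=36.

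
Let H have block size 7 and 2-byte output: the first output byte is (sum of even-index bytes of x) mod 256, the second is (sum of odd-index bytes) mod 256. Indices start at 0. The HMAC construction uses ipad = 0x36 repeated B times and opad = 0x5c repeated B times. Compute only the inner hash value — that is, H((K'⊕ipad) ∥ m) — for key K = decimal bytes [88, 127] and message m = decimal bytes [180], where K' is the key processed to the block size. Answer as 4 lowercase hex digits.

Key decimal bytes [88, 127] = 58 7f is 2 bytes ≤ B = 7; zero-pad to 7 bytes: K' = 58 7f 00 00 00 00 00.
K' ⊕ ipad = 6e 49 36 36 36 36 36.
Inner input = 6e 49 36 36 36 36 36 ∥ b4.
Inner hash: even-index sum = 272 mod 256 = 16; odd-index sum = 361 mod 256 = 105 → 10 69.

1069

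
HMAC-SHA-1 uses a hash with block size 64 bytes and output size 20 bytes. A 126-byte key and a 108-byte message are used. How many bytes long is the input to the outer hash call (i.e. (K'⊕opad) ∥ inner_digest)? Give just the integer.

Key is 126 > 64 bytes, so it is hashed to 20 bytes then zero-padded to 64: |K'| = 64.
Outer input = (K'⊕opad) ∥ H(inner) → 64 + 20 = 84 bytes.

84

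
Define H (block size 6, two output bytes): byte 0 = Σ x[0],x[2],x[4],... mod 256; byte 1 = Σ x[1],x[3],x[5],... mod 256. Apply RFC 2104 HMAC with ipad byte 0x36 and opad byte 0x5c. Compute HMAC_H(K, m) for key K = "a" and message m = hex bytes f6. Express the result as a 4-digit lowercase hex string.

Key "a" = 61 is 1 byte ≤ B = 6; zero-pad to 6 bytes: K' = 61 00 00 00 00 00.
K' ⊕ ipad = 57 36 36 36 36 36.  K' ⊕ opad = 3d 5c 5c 5c 5c 5c.
Inner input = (K'⊕ipad) ∥ m = 57 36 36 36 36 36 ∥ f6.
Inner hash: even-index sum = 441 mod 256 = 185; odd-index sum = 162 mod 256 = 162 → b9 a2.
Outer input = (K'⊕opad) ∥ inner = 3d 5c 5c 5c 5c 5c ∥ b9 a2.
Outer hash (tag): even-index sum = 430 mod 256 = 174; odd-index sum = 438 mod 256 = 182 → ae b6.

aeb6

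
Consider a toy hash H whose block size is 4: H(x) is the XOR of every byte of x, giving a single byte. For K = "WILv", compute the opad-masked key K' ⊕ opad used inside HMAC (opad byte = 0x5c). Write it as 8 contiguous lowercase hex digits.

0b15102a

Key "WILv" = 57 49 4c 76 is exactly B = 4 bytes: K' = 57 49 4c 76.
XOR each byte with 0x5c: 57⊕5c=0b, 49⊕5c=15, 4c⊕5c=10, 76⊕5c=2a.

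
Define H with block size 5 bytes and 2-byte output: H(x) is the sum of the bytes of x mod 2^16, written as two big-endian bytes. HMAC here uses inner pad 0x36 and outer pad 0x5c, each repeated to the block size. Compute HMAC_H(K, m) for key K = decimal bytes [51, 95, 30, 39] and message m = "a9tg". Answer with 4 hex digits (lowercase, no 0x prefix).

01df

Key decimal bytes [51, 95, 30, 39] = 33 5f 1e 27 is 4 bytes ≤ B = 5; zero-pad to 5 bytes: K' = 33 5f 1e 27 00.
K' ⊕ ipad = 05 69 28 11 36.  K' ⊕ opad = 6f 03 42 7b 5c.
Inner input = (K'⊕ipad) ∥ m = 05 69 28 11 36 ∥ 61 39 74 67.
Inner hash: sum = 5+105+40+17+54+97+57+116+103 = 594 → 02 52.
Outer input = (K'⊕opad) ∥ inner = 6f 03 42 7b 5c ∥ 02 52.
Outer hash (tag): sum = 111+3+66+123+92+2+82 = 479 → 01 df.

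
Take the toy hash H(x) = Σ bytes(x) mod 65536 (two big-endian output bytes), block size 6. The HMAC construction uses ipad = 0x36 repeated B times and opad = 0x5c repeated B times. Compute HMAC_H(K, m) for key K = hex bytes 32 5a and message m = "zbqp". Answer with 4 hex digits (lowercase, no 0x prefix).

01ec

Key hex bytes 32 5a is 2 bytes ≤ B = 6; zero-pad to 6 bytes: K' = 32 5a 00 00 00 00.
K' ⊕ ipad = 04 6c 36 36 36 36.  K' ⊕ opad = 6e 06 5c 5c 5c 5c.
Inner input = (K'⊕ipad) ∥ m = 04 6c 36 36 36 36 ∥ 7a 62 71 70.
Inner hash: sum = 4+108+54+54+54+54+122+98+113+112 = 773 → 03 05.
Outer input = (K'⊕opad) ∥ inner = 6e 06 5c 5c 5c 5c ∥ 03 05.
Outer hash (tag): sum = 110+6+92+92+92+92+3+5 = 492 → 01 ec.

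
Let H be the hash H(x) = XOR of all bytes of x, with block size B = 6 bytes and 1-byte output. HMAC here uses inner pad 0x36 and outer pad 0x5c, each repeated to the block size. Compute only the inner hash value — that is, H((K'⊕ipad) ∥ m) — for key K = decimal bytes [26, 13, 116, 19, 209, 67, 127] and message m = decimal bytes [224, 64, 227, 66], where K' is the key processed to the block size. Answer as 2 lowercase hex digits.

9c

Key decimal bytes [26, 13, 116, 19, 209, 67, 127] = 1a 0d 74 13 d1 43 7f is 7 bytes > B = 6, so hash it first: H(key) = 9d, then zero-pad to 6 bytes: K' = 9d 00 00 00 00 00.
K' ⊕ ipad = ab 36 36 36 36 36.
Inner input = ab 36 36 36 36 36 ∥ e0 40 e3 42.
Inner hash: XOR ab⊕36⊕36⊕36⊕36⊕36⊕e0⊕40⊕e3⊕42 = 9c.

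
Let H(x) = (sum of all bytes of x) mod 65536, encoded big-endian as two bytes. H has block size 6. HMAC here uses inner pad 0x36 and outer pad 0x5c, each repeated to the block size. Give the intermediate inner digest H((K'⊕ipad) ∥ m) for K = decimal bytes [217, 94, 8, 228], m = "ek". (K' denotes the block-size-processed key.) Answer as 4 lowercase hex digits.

Key decimal bytes [217, 94, 8, 228] = d9 5e 08 e4 is 4 bytes ≤ B = 6; zero-pad to 6 bytes: K' = d9 5e 08 e4 00 00.
K' ⊕ ipad = ef 68 3e d2 36 36.
Inner input = ef 68 3e d2 36 36 ∥ 65 6b.
Inner hash: sum = 239+104+62+210+54+54+101+107 = 931 → 03 a3.

03a3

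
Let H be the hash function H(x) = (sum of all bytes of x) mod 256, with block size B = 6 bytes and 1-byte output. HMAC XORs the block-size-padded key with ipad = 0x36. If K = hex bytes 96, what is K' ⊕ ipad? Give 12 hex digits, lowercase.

a03636363636

Key hex bytes 96 is 1 byte ≤ B = 6; zero-pad to 6 bytes: K' = 96 00 00 00 00 00.
XOR each byte with 0x36: 96⊕36=a0, 00⊕36=36, 00⊕36=36, 00⊕36=36, 00⊕36=36, 00⊕36=36.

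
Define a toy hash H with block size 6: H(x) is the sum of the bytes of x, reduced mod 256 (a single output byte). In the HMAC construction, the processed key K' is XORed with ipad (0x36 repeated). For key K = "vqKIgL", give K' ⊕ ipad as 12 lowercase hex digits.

Key "vqKIgL" = 76 71 4b 49 67 4c is exactly B = 6 bytes: K' = 76 71 4b 49 67 4c.
XOR each byte with 0x36: 76⊕36=40, 71⊕36=47, 4b⊕36=7d, 49⊕36=7f, 67⊕36=51, 4c⊕36=7a.

40477d7f517a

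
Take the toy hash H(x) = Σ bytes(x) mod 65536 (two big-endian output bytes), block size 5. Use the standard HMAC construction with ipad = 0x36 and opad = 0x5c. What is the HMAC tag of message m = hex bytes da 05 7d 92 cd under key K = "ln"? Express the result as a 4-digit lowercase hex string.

0189

Key "ln" = 6c 6e is 2 bytes ≤ B = 5; zero-pad to 5 bytes: K' = 6c 6e 00 00 00.
K' ⊕ ipad = 5a 58 36 36 36.  K' ⊕ opad = 30 32 5c 5c 5c.
Inner input = (K'⊕ipad) ∥ m = 5a 58 36 36 36 ∥ da 05 7d 92 cd.
Inner hash: sum = 90+88+54+54+54+218+5+125+146+205 = 1039 → 04 0f.
Outer input = (K'⊕opad) ∥ inner = 30 32 5c 5c 5c ∥ 04 0f.
Outer hash (tag): sum = 48+50+92+92+92+4+15 = 393 → 01 89.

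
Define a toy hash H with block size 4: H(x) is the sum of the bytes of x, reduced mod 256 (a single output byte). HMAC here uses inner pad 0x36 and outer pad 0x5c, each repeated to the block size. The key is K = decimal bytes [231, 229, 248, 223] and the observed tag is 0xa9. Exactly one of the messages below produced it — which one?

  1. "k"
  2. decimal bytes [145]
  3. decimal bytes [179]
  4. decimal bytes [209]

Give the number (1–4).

Key decimal bytes [231, 229, 248, 223] = e7 e5 f8 df is exactly B = 4 bytes: K' = e7 e5 f8 df.
K' ⊕ ipad = d1 d3 ce e9; K' ⊕ opad = bb b9 a4 83.
m1: inner = H(d1 d3 ce e9 6b) = c6; tag = H(bb b9 a4 83 c6) = 61
m2: inner = H(d1 d3 ce e9 91) = ec; tag = H(bb b9 a4 83 ec) = 87
m3: inner = H(d1 d3 ce e9 b3) = 0e; tag = H(bb b9 a4 83 0e) = a9 ← matches
m4: inner = H(d1 d3 ce e9 d1) = 2c; tag = H(bb b9 a4 83 2c) = c7

3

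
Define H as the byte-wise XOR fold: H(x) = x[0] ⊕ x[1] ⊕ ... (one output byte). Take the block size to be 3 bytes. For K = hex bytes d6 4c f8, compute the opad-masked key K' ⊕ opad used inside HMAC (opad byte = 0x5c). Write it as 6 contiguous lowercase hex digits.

8a10a4

Key hex bytes d6 4c f8 is exactly B = 3 bytes: K' = d6 4c f8.
XOR each byte with 0x5c: d6⊕5c=8a, 4c⊕5c=10, f8⊕5c=a4.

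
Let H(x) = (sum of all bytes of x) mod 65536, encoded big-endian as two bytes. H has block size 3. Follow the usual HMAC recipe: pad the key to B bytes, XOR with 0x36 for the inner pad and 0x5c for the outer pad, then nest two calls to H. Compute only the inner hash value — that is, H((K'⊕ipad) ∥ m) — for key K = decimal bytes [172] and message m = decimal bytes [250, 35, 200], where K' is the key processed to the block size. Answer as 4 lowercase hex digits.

Key decimal bytes [172] = ac is 1 byte ≤ B = 3; zero-pad to 3 bytes: K' = ac 00 00.
K' ⊕ ipad = 9a 36 36.
Inner input = 9a 36 36 ∥ fa 23 c8.
Inner hash: sum = 154+54+54+250+35+200 = 747 → 02 eb.

02eb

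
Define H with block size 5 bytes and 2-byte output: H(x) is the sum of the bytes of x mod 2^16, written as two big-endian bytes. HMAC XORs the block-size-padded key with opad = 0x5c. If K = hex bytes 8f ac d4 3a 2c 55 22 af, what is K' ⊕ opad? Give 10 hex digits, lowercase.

5fc75c5c5c

Key hex bytes 8f ac d4 3a 2c 55 22 af is 8 bytes > B = 5, so hash it first: H(key) = 03 9b, then zero-pad to 5 bytes: K' = 03 9b 00 00 00.
XOR each byte with 0x5c: 03⊕5c=5f, 9b⊕5c=c7, 00⊕5c=5c, 00⊕5c=5c, 00⊕5c=5c.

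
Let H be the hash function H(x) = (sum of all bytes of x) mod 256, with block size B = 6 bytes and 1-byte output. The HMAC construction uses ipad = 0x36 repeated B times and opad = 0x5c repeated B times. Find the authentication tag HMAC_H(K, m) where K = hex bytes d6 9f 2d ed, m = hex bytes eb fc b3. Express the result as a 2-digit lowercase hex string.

ac

Key hex bytes d6 9f 2d ed is 4 bytes ≤ B = 6; zero-pad to 6 bytes: K' = d6 9f 2d ed 00 00.
K' ⊕ ipad = e0 a9 1b db 36 36.  K' ⊕ opad = 8a c3 71 b1 5c 5c.
Inner input = (K'⊕ipad) ∥ m = e0 a9 1b db 36 36 ∥ eb fc b3.
Inner hash: sum = 224+169+27+219+54+54+235+252+179 = 1413; mod 256 = 133 → 85.
Outer input = (K'⊕opad) ∥ inner = 8a c3 71 b1 5c 5c ∥ 85.
Outer hash (tag): sum = 138+195+113+177+92+92+133 = 940; mod 256 = 172 → ac.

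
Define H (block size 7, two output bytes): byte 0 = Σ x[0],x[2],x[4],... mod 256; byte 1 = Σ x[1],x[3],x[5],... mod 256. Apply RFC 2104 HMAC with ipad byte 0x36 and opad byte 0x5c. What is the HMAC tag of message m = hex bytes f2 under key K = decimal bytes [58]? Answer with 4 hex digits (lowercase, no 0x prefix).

Key decimal bytes [58] = 3a is 1 byte ≤ B = 7; zero-pad to 7 bytes: K' = 3a 00 00 00 00 00 00.
K' ⊕ ipad = 0c 36 36 36 36 36 36.  K' ⊕ opad = 66 5c 5c 5c 5c 5c 5c.
Inner input = (K'⊕ipad) ∥ m = 0c 36 36 36 36 36 36 ∥ f2.
Inner hash: even-index sum = 174 mod 256 = 174; odd-index sum = 404 mod 256 = 148 → ae 94.
Outer input = (K'⊕opad) ∥ inner = 66 5c 5c 5c 5c 5c 5c ∥ ae 94.
Outer hash (tag): even-index sum = 526 mod 256 = 14; odd-index sum = 450 mod 256 = 194 → 0e c2.

0ec2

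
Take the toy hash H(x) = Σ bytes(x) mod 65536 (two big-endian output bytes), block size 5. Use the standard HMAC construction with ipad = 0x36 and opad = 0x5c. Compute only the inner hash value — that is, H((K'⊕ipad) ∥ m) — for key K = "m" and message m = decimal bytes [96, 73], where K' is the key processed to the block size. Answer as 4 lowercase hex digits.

Key "m" = 6d is 1 byte ≤ B = 5; zero-pad to 5 bytes: K' = 6d 00 00 00 00.
K' ⊕ ipad = 5b 36 36 36 36.
Inner input = 5b 36 36 36 36 ∥ 60 49.
Inner hash: sum = 91+54+54+54+54+96+73 = 476 → 01 dc.

01dc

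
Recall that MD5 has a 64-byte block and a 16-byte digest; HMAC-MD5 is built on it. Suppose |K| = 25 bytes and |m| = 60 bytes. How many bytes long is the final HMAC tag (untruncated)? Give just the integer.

The tag is one MD5 digest: 16 bytes.

16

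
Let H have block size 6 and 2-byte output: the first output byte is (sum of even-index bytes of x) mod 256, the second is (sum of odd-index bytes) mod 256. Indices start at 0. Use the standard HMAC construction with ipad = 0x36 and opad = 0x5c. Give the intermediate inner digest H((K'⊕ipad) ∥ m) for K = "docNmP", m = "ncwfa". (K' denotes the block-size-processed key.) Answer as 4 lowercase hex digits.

Key "docNmP" = 64 6f 63 4e 6d 50 is exactly B = 6 bytes: K' = 64 6f 63 4e 6d 50.
K' ⊕ ipad = 52 59 55 78 5b 66.
Inner input = 52 59 55 78 5b 66 ∥ 6e 63 77 66 61.
Inner hash: even-index sum = 584 mod 256 = 72; odd-index sum = 512 mod 256 = 0 → 48 00.

4800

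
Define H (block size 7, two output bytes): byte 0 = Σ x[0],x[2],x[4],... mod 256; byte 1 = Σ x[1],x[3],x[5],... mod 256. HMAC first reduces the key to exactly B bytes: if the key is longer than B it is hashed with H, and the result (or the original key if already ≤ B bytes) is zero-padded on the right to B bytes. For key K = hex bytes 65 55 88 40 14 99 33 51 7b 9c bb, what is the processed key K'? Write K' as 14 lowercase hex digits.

|K| = 11 > B = 7, so first hash the key.
H(K): even-index sum = 618 mod 256 = 106; odd-index sum = 539 mod 256 = 27 → 6a 1b.
Zero-pad H(K) = 6a 1b to 7 bytes: K' = 6a 1b 00 00 00 00 00.

6a1b0000000000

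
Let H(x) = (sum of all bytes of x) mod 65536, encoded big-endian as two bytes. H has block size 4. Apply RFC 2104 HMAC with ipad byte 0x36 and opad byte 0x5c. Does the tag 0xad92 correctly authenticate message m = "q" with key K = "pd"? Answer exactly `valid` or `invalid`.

invalid

Key "pd" = 70 64 is 2 bytes ≤ B = 4; zero-pad to 4 bytes: K' = 70 64 00 00.
K' ⊕ ipad = 46 52 36 36; K' ⊕ opad = 2c 38 5c 5c.
Inner hash: sum = 70+82+54+54+113 = 373 → 01 75.
Outer hash (recomputed tag): sum = 44+56+92+92+1+117 = 402 → 01 92.
Recomputed tag = 0192; claimed = ad92 → mismatch.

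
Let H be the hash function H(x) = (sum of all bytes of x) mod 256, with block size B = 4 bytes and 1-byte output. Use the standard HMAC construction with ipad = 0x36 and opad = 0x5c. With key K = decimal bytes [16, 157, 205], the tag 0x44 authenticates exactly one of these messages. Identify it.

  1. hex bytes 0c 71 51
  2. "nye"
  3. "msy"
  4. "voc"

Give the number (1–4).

4

Key decimal bytes [16, 157, 205] = 10 9d cd is 3 bytes ≤ B = 4; zero-pad to 4 bytes: K' = 10 9d cd 00.
K' ⊕ ipad = 26 ab fb 36; K' ⊕ opad = 4c c1 91 5c.
m1: inner = H(26 ab fb 36 0c 71 51) = d0; tag = H(4c c1 91 5c d0) = ca
m2: inner = H(26 ab fb 36 6e 79 65) = 4e; tag = H(4c c1 91 5c 4e) = 48
m3: inner = H(26 ab fb 36 6d 73 79) = 5b; tag = H(4c c1 91 5c 5b) = 55
m4: inner = H(26 ab fb 36 76 6f 63) = 4a; tag = H(4c c1 91 5c 4a) = 44 ← matches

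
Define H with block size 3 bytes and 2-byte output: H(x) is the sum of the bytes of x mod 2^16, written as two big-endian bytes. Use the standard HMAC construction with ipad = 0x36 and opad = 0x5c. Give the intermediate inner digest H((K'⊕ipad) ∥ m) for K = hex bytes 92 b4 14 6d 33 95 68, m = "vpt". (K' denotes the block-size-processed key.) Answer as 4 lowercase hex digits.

0285

Key hex bytes 92 b4 14 6d 33 95 68 is 7 bytes > B = 3, so hash it first: H(key) = 02 f7, then zero-pad to 3 bytes: K' = 02 f7 00.
K' ⊕ ipad = 34 c1 36.
Inner input = 34 c1 36 ∥ 76 70 74.
Inner hash: sum = 52+193+54+118+112+116 = 645 → 02 85.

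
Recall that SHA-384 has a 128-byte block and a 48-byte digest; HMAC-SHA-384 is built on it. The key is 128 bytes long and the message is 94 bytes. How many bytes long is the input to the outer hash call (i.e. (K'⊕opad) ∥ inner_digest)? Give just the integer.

Key is 128 ≤ 128 bytes, zero-padded: |K'| = 128.
Outer input = (K'⊕opad) ∥ H(inner) → 128 + 48 = 176 bytes.

176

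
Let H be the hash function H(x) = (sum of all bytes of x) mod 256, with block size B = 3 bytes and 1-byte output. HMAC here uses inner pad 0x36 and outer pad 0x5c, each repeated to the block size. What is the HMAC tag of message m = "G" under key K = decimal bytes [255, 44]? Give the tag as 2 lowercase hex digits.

cf

Key decimal bytes [255, 44] = ff 2c is 2 bytes ≤ B = 3; zero-pad to 3 bytes: K' = ff 2c 00.
K' ⊕ ipad = c9 1a 36.  K' ⊕ opad = a3 70 5c.
Inner input = (K'⊕ipad) ∥ m = c9 1a 36 ∥ 47.
Inner hash: sum = 201+26+54+71 = 352; mod 256 = 96 → 60.
Outer input = (K'⊕opad) ∥ inner = a3 70 5c ∥ 60.
Outer hash (tag): sum = 163+112+92+96 = 463; mod 256 = 207 → cf.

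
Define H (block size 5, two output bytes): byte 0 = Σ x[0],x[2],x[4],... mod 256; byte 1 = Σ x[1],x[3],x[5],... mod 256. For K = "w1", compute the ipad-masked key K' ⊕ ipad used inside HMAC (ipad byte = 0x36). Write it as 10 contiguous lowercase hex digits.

Key "w1" = 77 31 is 2 bytes ≤ B = 5; zero-pad to 5 bytes: K' = 77 31 00 00 00.
XOR each byte with 0x36: 77⊕36=41, 31⊕36=07, 00⊕36=36, 00⊕36=36, 00⊕36=36.

4107363636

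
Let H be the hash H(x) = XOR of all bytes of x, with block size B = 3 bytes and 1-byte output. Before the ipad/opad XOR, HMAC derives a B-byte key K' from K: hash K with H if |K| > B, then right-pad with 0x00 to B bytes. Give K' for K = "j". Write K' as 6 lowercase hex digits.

6a0000

Key "j" = 6a is 1 byte ≤ B = 3; zero-pad to 3 bytes: K' = 6a 00 00.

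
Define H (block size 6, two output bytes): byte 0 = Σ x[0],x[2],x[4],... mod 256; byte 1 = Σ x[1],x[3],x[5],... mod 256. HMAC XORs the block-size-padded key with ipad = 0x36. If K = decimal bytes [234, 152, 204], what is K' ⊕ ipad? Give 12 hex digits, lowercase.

dcaefa363636

Key decimal bytes [234, 152, 204] = ea 98 cc is 3 bytes ≤ B = 6; zero-pad to 6 bytes: K' = ea 98 cc 00 00 00.
XOR each byte with 0x36: ea⊕36=dc, 98⊕36=ae, cc⊕36=fa, 00⊕36=36, 00⊕36=36, 00⊕36=36.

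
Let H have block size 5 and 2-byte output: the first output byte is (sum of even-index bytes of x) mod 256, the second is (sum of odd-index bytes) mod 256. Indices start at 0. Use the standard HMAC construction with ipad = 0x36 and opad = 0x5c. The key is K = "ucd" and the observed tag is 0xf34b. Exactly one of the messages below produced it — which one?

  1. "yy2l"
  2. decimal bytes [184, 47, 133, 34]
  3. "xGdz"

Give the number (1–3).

Key "ucd" = 75 63 64 is 3 bytes ≤ B = 5; zero-pad to 5 bytes: K' = 75 63 64 00 00.
K' ⊕ ipad = 43 55 52 36 36; K' ⊕ opad = 29 3f 38 5c 5c.
m1: inner = H(43 55 52 36 36 79 79 32 6c) = b0 36; tag = H(29 3f 38 5c 5c b0 36) = f34b ← matches
m2: inner = H(43 55 52 36 36 b8 2f 85 22) = 1c c8; tag = H(29 3f 38 5c 5c 1c c8) = 85b7
m3: inner = H(43 55 52 36 36 78 47 64 7a) = 8c 67; tag = H(29 3f 38 5c 5c 8c 67) = 2427

1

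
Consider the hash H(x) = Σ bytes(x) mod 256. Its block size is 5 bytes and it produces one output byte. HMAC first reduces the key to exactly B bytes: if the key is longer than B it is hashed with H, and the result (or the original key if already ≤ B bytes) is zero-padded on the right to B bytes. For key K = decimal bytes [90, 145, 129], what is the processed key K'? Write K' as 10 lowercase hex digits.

5a91810000

Key decimal bytes [90, 145, 129] = 5a 91 81 is 3 bytes ≤ B = 5; zero-pad to 5 bytes: K' = 5a 91 81 00 00.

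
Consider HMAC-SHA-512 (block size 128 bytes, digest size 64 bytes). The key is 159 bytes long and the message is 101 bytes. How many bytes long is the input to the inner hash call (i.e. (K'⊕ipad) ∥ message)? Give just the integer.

229

Key is 159 > 128 bytes, so it is hashed to 64 bytes then zero-padded to 128: |K'| = 128.
Inner input = (K'⊕ipad) ∥ m → 128 + 101 = 229 bytes.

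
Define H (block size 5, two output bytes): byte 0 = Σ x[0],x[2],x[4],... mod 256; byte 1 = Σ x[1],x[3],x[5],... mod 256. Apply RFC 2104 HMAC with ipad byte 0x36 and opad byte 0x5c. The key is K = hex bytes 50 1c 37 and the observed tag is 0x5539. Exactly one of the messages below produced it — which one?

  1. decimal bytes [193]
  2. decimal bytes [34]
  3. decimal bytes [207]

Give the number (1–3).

Key hex bytes 50 1c 37 is 3 bytes ≤ B = 5; zero-pad to 5 bytes: K' = 50 1c 37 00 00.
K' ⊕ ipad = 66 2a 01 36 36; K' ⊕ opad = 0c 40 6b 5c 5c.
m1: inner = H(66 2a 01 36 36 c1) = 9d 21; tag = H(0c 40 6b 5c 5c 9d 21) = f439
m2: inner = H(66 2a 01 36 36 22) = 9d 82; tag = H(0c 40 6b 5c 5c 9d 82) = 5539 ← matches
m3: inner = H(66 2a 01 36 36 cf) = 9d 2f; tag = H(0c 40 6b 5c 5c 9d 2f) = 0239

2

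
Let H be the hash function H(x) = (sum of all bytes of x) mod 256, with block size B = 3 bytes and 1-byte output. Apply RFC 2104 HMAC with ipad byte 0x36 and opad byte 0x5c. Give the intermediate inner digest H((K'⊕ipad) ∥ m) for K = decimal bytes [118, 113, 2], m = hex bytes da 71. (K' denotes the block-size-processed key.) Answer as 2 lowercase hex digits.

06

Key decimal bytes [118, 113, 2] = 76 71 02 is exactly B = 3 bytes: K' = 76 71 02.
K' ⊕ ipad = 40 47 34.
Inner input = 40 47 34 ∥ da 71.
Inner hash: sum = 64+71+52+218+113 = 518; mod 256 = 6 → 06.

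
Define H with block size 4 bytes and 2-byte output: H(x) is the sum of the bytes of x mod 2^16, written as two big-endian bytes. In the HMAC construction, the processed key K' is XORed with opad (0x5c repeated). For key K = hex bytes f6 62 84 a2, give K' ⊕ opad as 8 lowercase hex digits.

aa3ed8fe

Key hex bytes f6 62 84 a2 is exactly B = 4 bytes: K' = f6 62 84 a2.
XOR each byte with 0x5c: f6⊕5c=aa, 62⊕5c=3e, 84⊕5c=d8, a2⊕5c=fe.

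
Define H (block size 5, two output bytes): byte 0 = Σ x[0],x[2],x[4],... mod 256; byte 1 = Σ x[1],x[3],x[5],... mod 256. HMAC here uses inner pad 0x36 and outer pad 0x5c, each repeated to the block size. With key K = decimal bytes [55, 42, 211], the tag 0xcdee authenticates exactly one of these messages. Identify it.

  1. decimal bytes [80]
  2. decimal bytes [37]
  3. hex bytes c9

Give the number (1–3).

Key decimal bytes [55, 42, 211] = 37 2a d3 is 3 bytes ≤ B = 5; zero-pad to 5 bytes: K' = 37 2a d3 00 00.
K' ⊕ ipad = 01 1c e5 36 36; K' ⊕ opad = 6b 76 8f 5c 5c.
m1: inner = H(01 1c e5 36 36 50) = 1c a2; tag = H(6b 76 8f 5c 5c 1c a2) = f8ee
m2: inner = H(01 1c e5 36 36 25) = 1c 77; tag = H(6b 76 8f 5c 5c 1c 77) = cdee ← matches
m3: inner = H(01 1c e5 36 36 c9) = 1c 1b; tag = H(6b 76 8f 5c 5c 1c 1b) = 71ee

2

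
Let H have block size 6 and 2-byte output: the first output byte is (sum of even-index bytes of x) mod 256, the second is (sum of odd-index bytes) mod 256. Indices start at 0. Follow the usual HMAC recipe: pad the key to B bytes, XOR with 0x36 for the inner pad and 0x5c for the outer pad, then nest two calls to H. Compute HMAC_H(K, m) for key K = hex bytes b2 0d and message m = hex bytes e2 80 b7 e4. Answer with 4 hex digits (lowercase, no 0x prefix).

Key hex bytes b2 0d is 2 bytes ≤ B = 6; zero-pad to 6 bytes: K' = b2 0d 00 00 00 00.
K' ⊕ ipad = 84 3b 36 36 36 36.  K' ⊕ opad = ee 51 5c 5c 5c 5c.
Inner input = (K'⊕ipad) ∥ m = 84 3b 36 36 36 36 ∥ e2 80 b7 e4.
Inner hash: even-index sum = 649 mod 256 = 137; odd-index sum = 523 mod 256 = 11 → 89 0b.
Outer input = (K'⊕opad) ∥ inner = ee 51 5c 5c 5c 5c ∥ 89 0b.
Outer hash (tag): even-index sum = 559 mod 256 = 47; odd-index sum = 276 mod 256 = 20 → 2f 14.

2f14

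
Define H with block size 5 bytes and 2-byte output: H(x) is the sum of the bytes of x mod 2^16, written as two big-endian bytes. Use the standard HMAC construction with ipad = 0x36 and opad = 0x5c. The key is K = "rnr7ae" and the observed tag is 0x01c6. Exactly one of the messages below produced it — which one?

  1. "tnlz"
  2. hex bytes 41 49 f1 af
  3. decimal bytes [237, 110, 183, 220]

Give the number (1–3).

Key "rnr7ae" = 72 6e 72 37 61 65 is 6 bytes > B = 5, so hash it first: H(key) = 02 4f, then zero-pad to 5 bytes: K' = 02 4f 00 00 00.
K' ⊕ ipad = 34 79 36 36 36; K' ⊕ opad = 5e 13 5c 5c 5c.
m1: inner = H(34 79 36 36 36 74 6e 6c 7a) = 03 17; tag = H(5e 13 5c 5c 5c 03 17) = 019f
m2: inner = H(34 79 36 36 36 41 49 f1 af) = 03 79; tag = H(5e 13 5c 5c 5c 03 79) = 0201
m3: inner = H(34 79 36 36 36 ed 6e b7 dc) = 04 3d; tag = H(5e 13 5c 5c 5c 04 3d) = 01c6 ← matches

3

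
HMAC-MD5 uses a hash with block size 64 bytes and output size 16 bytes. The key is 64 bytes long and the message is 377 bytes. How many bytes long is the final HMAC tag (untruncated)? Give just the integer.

The tag is one MD5 digest: 16 bytes.

16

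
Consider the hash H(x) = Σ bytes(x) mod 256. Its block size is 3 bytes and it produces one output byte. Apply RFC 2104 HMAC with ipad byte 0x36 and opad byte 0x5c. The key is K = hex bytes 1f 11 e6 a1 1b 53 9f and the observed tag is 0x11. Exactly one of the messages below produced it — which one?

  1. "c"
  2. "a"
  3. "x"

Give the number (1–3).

1

Key hex bytes 1f 11 e6 a1 1b 53 9f is 7 bytes > B = 3, so hash it first: H(key) = c4, then zero-pad to 3 bytes: K' = c4 00 00.
K' ⊕ ipad = f2 36 36; K' ⊕ opad = 98 5c 5c.
m1: inner = H(f2 36 36 63) = c1; tag = H(98 5c 5c c1) = 11 ← matches
m2: inner = H(f2 36 36 61) = bf; tag = H(98 5c 5c bf) = 0f
m3: inner = H(f2 36 36 78) = d6; tag = H(98 5c 5c d6) = 26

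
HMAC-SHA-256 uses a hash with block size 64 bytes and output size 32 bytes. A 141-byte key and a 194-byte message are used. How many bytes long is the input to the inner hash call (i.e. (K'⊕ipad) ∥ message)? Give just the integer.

258

Key is 141 > 64 bytes, so it is hashed to 32 bytes then zero-padded to 64: |K'| = 64.
Inner input = (K'⊕ipad) ∥ m → 64 + 194 = 258 bytes.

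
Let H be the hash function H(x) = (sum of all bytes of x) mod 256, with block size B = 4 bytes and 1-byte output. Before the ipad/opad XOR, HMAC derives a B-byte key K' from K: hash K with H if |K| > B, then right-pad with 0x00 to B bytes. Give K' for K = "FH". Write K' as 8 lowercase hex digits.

Key "FH" = 46 48 is 2 bytes ≤ B = 4; zero-pad to 4 bytes: K' = 46 48 00 00.

46480000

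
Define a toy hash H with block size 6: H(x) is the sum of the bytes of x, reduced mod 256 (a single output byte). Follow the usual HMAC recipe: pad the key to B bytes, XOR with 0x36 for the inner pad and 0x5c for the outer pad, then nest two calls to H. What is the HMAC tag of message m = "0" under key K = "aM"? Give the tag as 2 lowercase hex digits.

Key "aM" = 61 4d is 2 bytes ≤ B = 6; zero-pad to 6 bytes: K' = 61 4d 00 00 00 00.
K' ⊕ ipad = 57 7b 36 36 36 36.  K' ⊕ opad = 3d 11 5c 5c 5c 5c.
Inner input = (K'⊕ipad) ∥ m = 57 7b 36 36 36 36 ∥ 30.
Inner hash: sum = 87+123+54+54+54+54+48 = 474; mod 256 = 218 → da.
Outer input = (K'⊕opad) ∥ inner = 3d 11 5c 5c 5c 5c ∥ da.
Outer hash (tag): sum = 61+17+92+92+92+92+218 = 664; mod 256 = 152 → 98.

98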